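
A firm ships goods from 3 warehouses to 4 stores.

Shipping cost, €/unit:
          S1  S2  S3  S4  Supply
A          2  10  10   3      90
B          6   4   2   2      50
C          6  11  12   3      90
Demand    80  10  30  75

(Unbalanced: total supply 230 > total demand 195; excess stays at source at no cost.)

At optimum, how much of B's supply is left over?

0

An optimal plan:
  A to S1: 80 × €2 = €160
  B to S2: 10 × €4 = €40
  B to S3: 30 × €2 = €60
  B to S4: 10 × €2 = €20
  C to S4: 65 × €3 = €195
Total cost = €475.
B ships 50 of its 50, leaving 0.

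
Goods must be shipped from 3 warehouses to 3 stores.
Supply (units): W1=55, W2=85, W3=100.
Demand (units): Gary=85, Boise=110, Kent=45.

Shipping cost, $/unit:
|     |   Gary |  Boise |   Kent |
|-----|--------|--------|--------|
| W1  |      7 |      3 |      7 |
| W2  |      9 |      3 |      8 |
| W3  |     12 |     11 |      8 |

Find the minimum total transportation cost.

1560

One minimum-cost allocation:
  W1–Gary: 30 units
  W1–Boise: 25 units
  W2–Boise: 85 units
  W3–Gary: 55 units
  W3–Kent: 45 units
Total cost = $1560.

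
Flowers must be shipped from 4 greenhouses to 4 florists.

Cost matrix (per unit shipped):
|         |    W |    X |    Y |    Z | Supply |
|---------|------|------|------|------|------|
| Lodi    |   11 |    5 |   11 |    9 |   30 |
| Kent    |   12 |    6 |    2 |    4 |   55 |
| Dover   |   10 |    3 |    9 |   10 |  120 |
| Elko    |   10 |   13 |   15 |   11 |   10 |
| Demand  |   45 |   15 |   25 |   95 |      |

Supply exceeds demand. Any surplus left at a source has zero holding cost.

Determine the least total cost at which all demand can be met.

Optimal allocation:
  Lodi to Z: 30 × 9 = 270
  Kent to Y: 25 × 2 = 50
  Kent to Z: 30 × 4 = 120
  Dover to W: 35 × 10 = 350
  Dover to X: 15 × 3 = 45
  Dover to Z: 35 × 10 = 350
  Elko to W: 10 × 10 = 100
Total = 270 + 50 + 120 + 350 + 45 + 350 + 100 = 1285.

1285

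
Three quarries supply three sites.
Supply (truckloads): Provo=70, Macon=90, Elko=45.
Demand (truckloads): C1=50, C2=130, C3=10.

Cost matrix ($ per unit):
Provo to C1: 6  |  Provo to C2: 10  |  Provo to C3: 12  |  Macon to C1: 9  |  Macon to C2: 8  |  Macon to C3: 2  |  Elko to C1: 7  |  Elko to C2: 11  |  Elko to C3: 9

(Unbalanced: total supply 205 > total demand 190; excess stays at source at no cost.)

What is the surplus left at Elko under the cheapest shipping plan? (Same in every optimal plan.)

15

An optimal plan:
  Provo–C1: 20 × $6 = $120
  Provo–C2: 50 × $10 = $500
  Macon–C2: 80 × $8 = $640
  Macon–C3: 10 × $2 = $20
  Elko–C1: 30 × $7 = $210
Total cost = $1490.
Elko ships 30 of its 45, leaving 15.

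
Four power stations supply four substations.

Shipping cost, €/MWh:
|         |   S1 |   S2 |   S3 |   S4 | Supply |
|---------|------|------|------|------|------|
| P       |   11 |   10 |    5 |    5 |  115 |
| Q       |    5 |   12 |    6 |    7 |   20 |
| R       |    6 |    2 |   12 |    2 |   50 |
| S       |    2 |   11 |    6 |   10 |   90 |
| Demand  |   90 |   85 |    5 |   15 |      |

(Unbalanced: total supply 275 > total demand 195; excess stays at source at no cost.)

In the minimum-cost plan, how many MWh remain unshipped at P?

Minimum-cost shipments:
  P–S2: 35 × €10 = €350
  P–S3: 5 × €5 = €25
  P–S4: 15 × €5 = €75
  R–S2: 50 × €2 = €100
  S–S1: 90 × €2 = €180
Total cost = €730.
P ships 55 of its 115, leaving 60.

60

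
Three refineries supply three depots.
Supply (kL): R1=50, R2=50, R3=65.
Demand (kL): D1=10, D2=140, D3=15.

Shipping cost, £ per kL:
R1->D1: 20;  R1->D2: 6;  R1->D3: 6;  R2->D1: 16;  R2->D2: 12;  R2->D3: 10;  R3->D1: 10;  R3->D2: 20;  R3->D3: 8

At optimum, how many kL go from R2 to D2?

50

The minimum-cost plan:
  R1→D2: 50 kL
  R2→D2: 50 kL
  R3→D1: 10 kL
  R3→D2: 40 kL
  R3→D3: 15 kL
Total cost = £1920.
So R2→D2 carries 50 kL.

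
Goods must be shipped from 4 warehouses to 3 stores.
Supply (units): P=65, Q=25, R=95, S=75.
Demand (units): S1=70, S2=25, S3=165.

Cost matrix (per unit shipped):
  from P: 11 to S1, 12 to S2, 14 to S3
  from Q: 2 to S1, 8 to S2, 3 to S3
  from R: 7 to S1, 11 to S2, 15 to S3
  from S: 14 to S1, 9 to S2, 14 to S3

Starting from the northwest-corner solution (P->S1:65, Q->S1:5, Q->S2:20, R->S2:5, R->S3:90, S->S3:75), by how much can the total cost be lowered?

565

Current plan cost = 65·11 + 5·2 + 20·8 + 5·11 + 90·15 + 75·14 = 3340.
Optimal plan:
  P to S3: 65 × 14 = 910
  Q to S3: 25 × 3 = 75
  R to S1: 70 × 7 = 490
  R to S3: 25 × 15 = 375
  S to S2: 25 × 9 = 225
  S to S3: 50 × 14 = 700
Optimal cost = 2775.
Saving = 3340 − 2775 = 565.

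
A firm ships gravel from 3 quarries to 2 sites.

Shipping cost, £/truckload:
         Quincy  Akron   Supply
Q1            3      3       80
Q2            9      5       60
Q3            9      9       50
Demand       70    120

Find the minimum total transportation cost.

990

A cheapest plan:
  Q1–Quincy: 70 truckloads
  Q1–Akron: 10 truckloads
  Q2–Akron: 60 truckloads
  Q3–Akron: 50 truckloads
Total cost = £990.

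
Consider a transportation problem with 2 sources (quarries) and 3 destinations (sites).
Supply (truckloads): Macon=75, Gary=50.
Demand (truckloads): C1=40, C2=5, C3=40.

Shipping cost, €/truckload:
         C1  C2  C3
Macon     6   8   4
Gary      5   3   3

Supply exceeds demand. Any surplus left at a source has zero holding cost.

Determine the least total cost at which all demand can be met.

370

One minimum-cost allocation:
  Macon->C1: 35 × €6 = €210
  Gary->C1: 5 × €5 = €25
  Gary->C2: 5 × €3 = €15
  Gary->C3: 40 × €3 = €120
Total = 210 + 25 + 15 + 120 = €370.
(Supply check: Macon ships 35; Gary ships 50.)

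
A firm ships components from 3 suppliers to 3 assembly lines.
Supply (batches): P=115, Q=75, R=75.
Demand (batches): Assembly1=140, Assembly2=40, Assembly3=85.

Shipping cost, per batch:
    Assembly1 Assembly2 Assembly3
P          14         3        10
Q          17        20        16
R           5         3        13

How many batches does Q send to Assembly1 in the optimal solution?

The minimum-cost plan:
  P→Assembly2: 40 × 3 = 120
  P→Assembly3: 75 × 10 = 750
  Q→Assembly1: 65 × 17 = 1105
  Q→Assembly3: 10 × 16 = 160
  R→Assembly1: 75 × 5 = 375
Total cost = 2510.
So Q→Assembly1 carries 65 batches.

65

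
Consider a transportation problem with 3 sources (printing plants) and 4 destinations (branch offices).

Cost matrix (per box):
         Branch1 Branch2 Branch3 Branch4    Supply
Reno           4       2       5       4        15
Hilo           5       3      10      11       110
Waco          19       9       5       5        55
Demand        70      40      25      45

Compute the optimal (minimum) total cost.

An optimal shipping plan:
  Reno->Branch4: 15 × 4 = 60
  Hilo->Branch1: 70 × 5 = 350
  Hilo->Branch2: 40 × 3 = 120
  Waco->Branch3: 25 × 5 = 125
  Waco->Branch4: 30 × 5 = 150
Total = 60 + 350 + 120 + 125 + 150 = 805.

805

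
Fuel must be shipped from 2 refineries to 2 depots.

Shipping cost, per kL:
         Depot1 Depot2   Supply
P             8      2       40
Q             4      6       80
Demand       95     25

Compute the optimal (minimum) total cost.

490

A cheapest plan:
  P–Depot1: 15 × 8 = 120
  P–Depot2: 25 × 2 = 50
  Q–Depot1: 80 × 4 = 320
Total = 120 + 50 + 320 = 490.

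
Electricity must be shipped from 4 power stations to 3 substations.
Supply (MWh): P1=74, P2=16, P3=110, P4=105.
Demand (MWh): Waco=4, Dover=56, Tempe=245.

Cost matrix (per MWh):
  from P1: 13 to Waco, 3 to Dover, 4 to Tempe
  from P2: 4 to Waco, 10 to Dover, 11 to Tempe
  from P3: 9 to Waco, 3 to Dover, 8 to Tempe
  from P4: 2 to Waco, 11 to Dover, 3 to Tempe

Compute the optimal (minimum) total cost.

1359

One minimum-cost allocation:
  P1→Tempe: 74 MWh
  P2→Waco: 4 MWh
  P2→Tempe: 12 MWh
  P3→Dover: 56 MWh
  P3→Tempe: 54 MWh
  P4→Tempe: 105 MWh
Total cost = 1359.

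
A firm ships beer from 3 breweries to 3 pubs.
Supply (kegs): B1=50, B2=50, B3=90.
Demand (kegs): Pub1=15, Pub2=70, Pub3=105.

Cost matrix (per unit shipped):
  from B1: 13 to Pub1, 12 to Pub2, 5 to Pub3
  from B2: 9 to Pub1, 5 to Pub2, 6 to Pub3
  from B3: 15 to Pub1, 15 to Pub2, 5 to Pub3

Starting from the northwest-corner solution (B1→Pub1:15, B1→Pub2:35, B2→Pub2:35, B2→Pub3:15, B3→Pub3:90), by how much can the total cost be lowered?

Current plan cost = 15·13 + 35·12 + 35·5 + 15·6 + 90·5 = 1330.
Optimal plan:
  B1 to Pub1: 15 × 13 = 195
  B1 to Pub2: 20 × 12 = 240
  B1 to Pub3: 15 × 5 = 75
  B2 to Pub2: 50 × 5 = 250
  B3 to Pub3: 90 × 5 = 450
Optimal cost = 1210.
Saving = 1330 − 1210 = 120.

120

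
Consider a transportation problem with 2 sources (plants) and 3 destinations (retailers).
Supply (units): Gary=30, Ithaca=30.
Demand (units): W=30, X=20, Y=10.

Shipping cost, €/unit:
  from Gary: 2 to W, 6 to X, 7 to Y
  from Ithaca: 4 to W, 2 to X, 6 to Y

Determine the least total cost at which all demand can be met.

A cheapest plan:
  Gary→W: 30 units
  Ithaca→X: 20 units
  Ithaca→Y: 10 units
Total cost = €160.
(Supply check: Gary ships 30; Ithaca ships 30.)

160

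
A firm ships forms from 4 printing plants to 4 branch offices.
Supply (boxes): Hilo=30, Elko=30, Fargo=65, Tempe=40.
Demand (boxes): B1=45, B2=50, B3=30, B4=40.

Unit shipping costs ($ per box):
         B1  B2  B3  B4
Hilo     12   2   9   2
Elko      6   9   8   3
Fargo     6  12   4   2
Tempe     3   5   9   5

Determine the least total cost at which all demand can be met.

575

Optimal allocation:
  Hilo–B2: 30 × $2 = $60
  Elko–B1: 25 × $6 = $150
  Elko–B4: 5 × $3 = $15
  Fargo–B3: 30 × $4 = $120
  Fargo–B4: 35 × $2 = $70
  Tempe–B1: 20 × $3 = $60
  Tempe–B2: 20 × $5 = $100
Total = 60 + 150 + 15 + 120 + 70 + 60 + 100 = $575.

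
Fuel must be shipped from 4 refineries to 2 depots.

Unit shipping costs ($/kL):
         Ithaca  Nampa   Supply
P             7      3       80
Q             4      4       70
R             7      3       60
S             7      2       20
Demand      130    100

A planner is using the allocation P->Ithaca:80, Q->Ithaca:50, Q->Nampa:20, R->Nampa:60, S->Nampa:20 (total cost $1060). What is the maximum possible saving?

80

Current plan cost = 80·7 + 50·4 + 20·4 + 60·3 + 20·2 = $1060.
Optimal plan:
  P→Ithaca: 60 × $7 = $420
  P→Nampa: 20 × $3 = $60
  Q→Ithaca: 70 × $4 = $280
  R→Nampa: 60 × $3 = $180
  S→Nampa: 20 × $2 = $40
Optimal cost = $980.
Saving = 1060 − 980 = $80.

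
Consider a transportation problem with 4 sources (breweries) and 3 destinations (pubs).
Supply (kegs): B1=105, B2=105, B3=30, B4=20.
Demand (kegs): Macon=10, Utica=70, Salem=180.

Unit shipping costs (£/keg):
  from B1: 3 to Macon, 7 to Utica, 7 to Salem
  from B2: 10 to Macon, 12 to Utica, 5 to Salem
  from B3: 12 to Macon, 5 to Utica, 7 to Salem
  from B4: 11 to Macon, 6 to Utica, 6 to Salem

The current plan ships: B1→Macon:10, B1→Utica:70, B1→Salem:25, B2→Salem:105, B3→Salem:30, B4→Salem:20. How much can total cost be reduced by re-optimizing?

60

Current plan cost = 10·3 + 70·7 + 25·7 + 105·5 + 30·7 + 20·6 = £1550.
Optimal plan:
  B1 to Macon: 10 × £3 = £30
  B1 to Utica: 40 × £7 = £280
  B1 to Salem: 55 × £7 = £385
  B2 to Salem: 105 × £5 = £525
  B3 to Utica: 30 × £5 = £150
  B4 to Salem: 20 × £6 = £120
Optimal cost = £1490.
Saving = 1550 − 1490 = £60.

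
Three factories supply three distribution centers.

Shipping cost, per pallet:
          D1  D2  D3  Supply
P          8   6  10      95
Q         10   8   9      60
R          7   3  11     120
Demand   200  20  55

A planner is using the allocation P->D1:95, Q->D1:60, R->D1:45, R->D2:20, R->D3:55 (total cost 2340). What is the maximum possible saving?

275

Current plan cost = 95·8 + 60·10 + 45·7 + 20·3 + 55·11 = 2340.
Optimal plan:
  P–D1: 95 pallets
  Q–D1: 5 pallets
  Q–D3: 55 pallets
  R–D1: 100 pallets
  R–D2: 20 pallets
Optimal cost = 2065.
Saving = 2340 − 2065 = 275.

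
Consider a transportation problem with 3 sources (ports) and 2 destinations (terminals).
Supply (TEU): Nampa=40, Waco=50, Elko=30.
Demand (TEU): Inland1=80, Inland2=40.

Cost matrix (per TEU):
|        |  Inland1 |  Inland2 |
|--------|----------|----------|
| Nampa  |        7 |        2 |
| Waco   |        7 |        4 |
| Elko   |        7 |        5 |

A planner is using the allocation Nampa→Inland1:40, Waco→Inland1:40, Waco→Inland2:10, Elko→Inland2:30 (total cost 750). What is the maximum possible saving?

Current plan cost = 40·7 + 40·7 + 10·4 + 30·5 = 750.
Optimal plan:
  Nampa→Inland2: 40 × 2 = 80
  Waco→Inland1: 50 × 7 = 350
  Elko→Inland1: 30 × 7 = 210
Optimal cost = 640.
Saving = 750 − 640 = 110.

110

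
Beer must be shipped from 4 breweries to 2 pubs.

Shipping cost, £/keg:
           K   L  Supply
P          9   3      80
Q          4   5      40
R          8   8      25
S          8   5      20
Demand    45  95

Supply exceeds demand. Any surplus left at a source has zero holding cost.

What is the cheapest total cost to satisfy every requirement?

515

Optimal allocation:
  P–L: 80 × £3 = £240
  Q–K: 40 × £4 = £160
  R–K: 5 × £8 = £40
  S–L: 15 × £5 = £75
Total = 240 + 160 + 40 + 75 = £515.
(Supply check: P ships 80; Q ships 40; R ships 5; S ships 15.)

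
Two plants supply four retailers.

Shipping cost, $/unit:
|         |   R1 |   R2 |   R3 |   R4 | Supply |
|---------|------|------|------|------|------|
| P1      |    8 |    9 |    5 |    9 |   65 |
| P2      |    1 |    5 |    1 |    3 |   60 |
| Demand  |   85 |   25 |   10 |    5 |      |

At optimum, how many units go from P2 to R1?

Optimal shipments:
  P1 to R1: 25 × $8 = $200
  P1 to R2: 25 × $9 = $225
  P1 to R3: 10 × $5 = $50
  P1 to R4: 5 × $9 = $45
  P2 to R1: 60 × $1 = $60
Total cost = $580.
So P2→R1 carries 60 units.

60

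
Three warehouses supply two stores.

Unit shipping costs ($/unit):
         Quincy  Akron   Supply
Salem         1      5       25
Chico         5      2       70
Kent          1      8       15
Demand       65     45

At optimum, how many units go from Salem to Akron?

Optimal shipments:
  Salem->Quincy: 25 × $1 = $25
  Chico->Quincy: 25 × $5 = $125
  Chico->Akron: 45 × $2 = $90
  Kent->Quincy: 15 × $1 = $15
Total cost = $255.
The route Salem→Akron is not used.

0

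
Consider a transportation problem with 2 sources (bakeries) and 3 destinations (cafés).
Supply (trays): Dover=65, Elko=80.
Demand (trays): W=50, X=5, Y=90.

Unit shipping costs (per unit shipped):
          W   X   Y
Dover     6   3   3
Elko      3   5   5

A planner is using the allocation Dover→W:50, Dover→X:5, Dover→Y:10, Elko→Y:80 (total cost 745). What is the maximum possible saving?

Current plan cost = 50·6 + 5·3 + 10·3 + 80·5 = 745.
Optimal plan:
  Dover->X: 5 × 3 = 15
  Dover->Y: 60 × 3 = 180
  Elko->W: 50 × 3 = 150
  Elko->Y: 30 × 5 = 150
Optimal cost = 495.
Saving = 745 − 495 = 250.

250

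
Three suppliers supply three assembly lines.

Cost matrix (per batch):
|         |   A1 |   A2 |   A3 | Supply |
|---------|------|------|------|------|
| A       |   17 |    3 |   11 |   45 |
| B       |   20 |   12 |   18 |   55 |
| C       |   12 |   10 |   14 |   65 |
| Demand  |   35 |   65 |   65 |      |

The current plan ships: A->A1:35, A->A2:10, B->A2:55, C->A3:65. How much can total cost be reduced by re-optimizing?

350

Current plan cost = 35·17 + 10·3 + 55·12 + 65·14 = 2195.
Optimal plan:
  A->A2: 45 batches
  B->A2: 20 batches
  B->A3: 35 batches
  C->A1: 35 batches
  C->A3: 30 batches
Optimal cost = 1845.
Saving = 2195 − 1845 = 350.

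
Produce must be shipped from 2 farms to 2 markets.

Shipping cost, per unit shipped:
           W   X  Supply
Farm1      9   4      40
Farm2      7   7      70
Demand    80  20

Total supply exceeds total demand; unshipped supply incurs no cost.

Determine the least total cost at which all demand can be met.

660

Optimal allocation:
  Farm1–W: 10 × 9 = 90
  Farm1–X: 20 × 4 = 80
  Farm2–W: 70 × 7 = 490
Total = 90 + 80 + 490 = 660.
(Supply check: Farm1 ships 30; Farm2 ships 70.)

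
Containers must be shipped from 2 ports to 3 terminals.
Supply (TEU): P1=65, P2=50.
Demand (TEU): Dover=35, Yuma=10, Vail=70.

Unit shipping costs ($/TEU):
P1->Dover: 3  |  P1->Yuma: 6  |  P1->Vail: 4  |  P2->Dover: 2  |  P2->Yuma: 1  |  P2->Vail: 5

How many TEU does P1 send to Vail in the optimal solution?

65

Solving gives:
  P1→Vail: 65 × $4 = $260
  P2→Dover: 35 × $2 = $70
  P2→Yuma: 10 × $1 = $10
  P2→Vail: 5 × $5 = $25
Total cost = $365.
So P1→Vail carries 65 TEU.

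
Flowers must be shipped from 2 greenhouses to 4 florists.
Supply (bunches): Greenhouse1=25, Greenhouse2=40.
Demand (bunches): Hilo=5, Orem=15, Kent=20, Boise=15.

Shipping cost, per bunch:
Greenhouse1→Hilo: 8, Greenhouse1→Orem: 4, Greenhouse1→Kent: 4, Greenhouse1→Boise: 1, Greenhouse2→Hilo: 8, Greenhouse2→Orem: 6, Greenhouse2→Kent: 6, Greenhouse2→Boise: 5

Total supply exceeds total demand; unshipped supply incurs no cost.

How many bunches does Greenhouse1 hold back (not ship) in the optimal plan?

0

Minimum-cost shipments:
  Greenhouse1→Orem: 10 × 4 = 40
  Greenhouse1→Boise: 15 × 1 = 15
  Greenhouse2→Hilo: 5 × 8 = 40
  Greenhouse2→Orem: 5 × 6 = 30
  Greenhouse2→Kent: 20 × 6 = 120
Total cost = 245.
Greenhouse1 ships 25 of its 25, leaving 0.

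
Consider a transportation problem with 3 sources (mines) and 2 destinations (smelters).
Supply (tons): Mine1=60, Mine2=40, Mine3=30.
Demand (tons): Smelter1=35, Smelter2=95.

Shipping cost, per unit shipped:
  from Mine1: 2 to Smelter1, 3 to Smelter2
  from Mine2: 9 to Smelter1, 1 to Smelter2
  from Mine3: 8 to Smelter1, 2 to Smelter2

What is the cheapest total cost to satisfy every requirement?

245

An optimal shipping plan:
  Mine1->Smelter1: 35 × 2 = 70
  Mine1->Smelter2: 25 × 3 = 75
  Mine2->Smelter2: 40 × 1 = 40
  Mine3->Smelter2: 30 × 2 = 60
Total = 70 + 75 + 40 + 60 = 245.
(Supply check: Mine1 ships 60; Mine2 ships 40; Mine3 ships 30.)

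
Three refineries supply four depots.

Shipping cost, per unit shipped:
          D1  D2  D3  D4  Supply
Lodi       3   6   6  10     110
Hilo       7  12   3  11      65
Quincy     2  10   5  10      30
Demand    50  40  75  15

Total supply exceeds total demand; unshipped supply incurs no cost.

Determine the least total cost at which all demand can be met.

765

A cheapest plan:
  Lodi to D1: 20 × 3 = 60
  Lodi to D2: 40 × 6 = 240
  Lodi to D3: 10 × 6 = 60
  Lodi to D4: 15 × 10 = 150
  Hilo to D3: 65 × 3 = 195
  Quincy to D1: 30 × 2 = 60
Total = 60 + 240 + 60 + 150 + 195 + 60 = 765.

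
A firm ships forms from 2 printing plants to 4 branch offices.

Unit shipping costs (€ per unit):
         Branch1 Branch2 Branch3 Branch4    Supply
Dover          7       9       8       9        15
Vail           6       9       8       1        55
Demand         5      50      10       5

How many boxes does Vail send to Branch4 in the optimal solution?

Optimal shipments:
  Dover→Branch2: 5 × €9 = €45
  Dover→Branch3: 10 × €8 = €80
  Vail→Branch1: 5 × €6 = €30
  Vail→Branch2: 45 × €9 = €405
  Vail→Branch4: 5 × €1 = €5
Total cost = €565.
So Vail→Branch4 carries 5 boxes.

5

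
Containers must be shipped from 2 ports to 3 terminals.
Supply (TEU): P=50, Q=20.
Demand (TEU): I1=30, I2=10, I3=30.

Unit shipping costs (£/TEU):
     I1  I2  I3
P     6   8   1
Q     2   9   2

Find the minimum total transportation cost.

210

One minimum-cost allocation:
  P->I1: 10 × £6 = £60
  P->I2: 10 × £8 = £80
  P->I3: 30 × £1 = £30
  Q->I1: 20 × £2 = £40
Total = 60 + 80 + 30 + 40 = £210.
(Supply check: P ships 50; Q ships 20.)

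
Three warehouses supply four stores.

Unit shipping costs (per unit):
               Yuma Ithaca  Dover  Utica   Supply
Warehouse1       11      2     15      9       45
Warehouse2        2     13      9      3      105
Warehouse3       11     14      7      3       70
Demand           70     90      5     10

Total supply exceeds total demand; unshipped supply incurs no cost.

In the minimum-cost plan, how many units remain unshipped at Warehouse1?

0

Minimum-cost shipments:
  Warehouse1->Ithaca: 45 × 2 = 90
  Warehouse2->Yuma: 70 × 2 = 140
  Warehouse2->Ithaca: 35 × 13 = 455
  Warehouse3->Ithaca: 10 × 14 = 140
  Warehouse3->Dover: 5 × 7 = 35
  Warehouse3->Utica: 10 × 3 = 30
Total cost = 890.
Warehouse1 ships 45 of its 45, leaving 0.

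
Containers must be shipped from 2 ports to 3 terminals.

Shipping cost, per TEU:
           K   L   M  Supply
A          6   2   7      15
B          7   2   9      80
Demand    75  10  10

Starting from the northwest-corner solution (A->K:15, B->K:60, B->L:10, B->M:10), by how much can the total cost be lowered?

10

Current plan cost = 15·6 + 60·7 + 10·2 + 10·9 = 620.
Optimal plan:
  A->K: 5 × 6 = 30
  A->M: 10 × 7 = 70
  B->K: 70 × 7 = 490
  B->L: 10 × 2 = 20
Optimal cost = 610.
Saving = 620 − 610 = 10.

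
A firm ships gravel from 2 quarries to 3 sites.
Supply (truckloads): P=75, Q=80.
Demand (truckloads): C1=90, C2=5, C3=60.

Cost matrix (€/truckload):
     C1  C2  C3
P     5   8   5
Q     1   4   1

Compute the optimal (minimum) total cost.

470

One minimum-cost allocation:
  P to C1: 10 × €5 = €50
  P to C2: 5 × €8 = €40
  P to C3: 60 × €5 = €300
  Q to C1: 80 × €1 = €80
Total = 50 + 40 + 300 + 80 = €470.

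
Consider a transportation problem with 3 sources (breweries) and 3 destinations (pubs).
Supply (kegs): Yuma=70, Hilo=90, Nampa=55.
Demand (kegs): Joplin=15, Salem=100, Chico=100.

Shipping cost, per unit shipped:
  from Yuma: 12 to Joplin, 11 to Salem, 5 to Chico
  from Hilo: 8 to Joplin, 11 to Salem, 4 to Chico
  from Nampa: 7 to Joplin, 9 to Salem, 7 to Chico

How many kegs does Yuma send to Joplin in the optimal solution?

0

Optimal shipments:
  Yuma–Salem: 60 kegs
  Yuma–Chico: 10 kegs
  Hilo–Chico: 90 kegs
  Nampa–Joplin: 15 kegs
  Nampa–Salem: 40 kegs
Total cost = 1535.
The route Yuma→Joplin is not used.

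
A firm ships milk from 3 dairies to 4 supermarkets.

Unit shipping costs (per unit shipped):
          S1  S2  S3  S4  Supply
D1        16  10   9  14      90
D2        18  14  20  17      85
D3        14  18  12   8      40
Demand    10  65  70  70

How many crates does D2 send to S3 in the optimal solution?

The minimum-cost plan:
  D1->S2: 20 × 10 = 200
  D1->S3: 70 × 9 = 630
  D2->S1: 10 × 18 = 180
  D2->S2: 45 × 14 = 630
  D2->S4: 30 × 17 = 510
  D3->S4: 40 × 8 = 320
Total cost = 2470.
The route D2→S3 is not used.

0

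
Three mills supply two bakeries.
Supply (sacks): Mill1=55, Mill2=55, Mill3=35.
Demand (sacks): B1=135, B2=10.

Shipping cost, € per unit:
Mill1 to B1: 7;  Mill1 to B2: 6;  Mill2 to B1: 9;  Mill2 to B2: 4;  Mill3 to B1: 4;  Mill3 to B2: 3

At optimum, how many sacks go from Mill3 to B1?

The minimum-cost plan:
  Mill1->B1: 55 × €7 = €385
  Mill2->B1: 45 × €9 = €405
  Mill2->B2: 10 × €4 = €40
  Mill3->B1: 35 × €4 = €140
Total cost = €970.
So Mill3→B1 carries 35 sacks.

35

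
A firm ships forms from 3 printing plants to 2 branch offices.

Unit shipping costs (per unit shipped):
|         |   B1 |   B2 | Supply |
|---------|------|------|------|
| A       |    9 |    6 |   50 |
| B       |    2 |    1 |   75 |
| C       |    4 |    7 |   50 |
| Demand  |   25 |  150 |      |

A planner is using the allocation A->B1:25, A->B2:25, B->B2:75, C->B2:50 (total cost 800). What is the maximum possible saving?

150

Current plan cost = 25·9 + 25·6 + 75·1 + 50·7 = 800.
Optimal plan:
  A→B2: 50 × 6 = 300
  B→B2: 75 × 1 = 75
  C→B1: 25 × 4 = 100
  C→B2: 25 × 7 = 175
Optimal cost = 650.
Saving = 800 − 650 = 150.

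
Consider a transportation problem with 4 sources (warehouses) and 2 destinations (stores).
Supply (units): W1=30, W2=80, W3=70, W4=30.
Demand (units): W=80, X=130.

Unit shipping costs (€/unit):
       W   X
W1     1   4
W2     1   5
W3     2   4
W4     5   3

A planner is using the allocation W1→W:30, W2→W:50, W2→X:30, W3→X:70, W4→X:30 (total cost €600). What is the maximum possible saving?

Current plan cost = 30·1 + 50·1 + 30·5 + 70·4 + 30·3 = €600.
Optimal plan:
  W1–X: 30 × €4 = €120
  W2–W: 80 × €1 = €80
  W3–X: 70 × €4 = €280
  W4–X: 30 × €3 = €90
Optimal cost = €570.
Saving = 600 − 570 = €30.

30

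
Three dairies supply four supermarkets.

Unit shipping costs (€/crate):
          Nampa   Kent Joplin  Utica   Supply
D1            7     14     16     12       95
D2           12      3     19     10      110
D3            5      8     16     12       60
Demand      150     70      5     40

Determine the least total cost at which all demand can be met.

Optimal allocation:
  D1→Nampa: 90 crates
  D1→Joplin: 5 crates
  D2→Kent: 70 crates
  D2→Utica: 40 crates
  D3→Nampa: 60 crates
Total cost = €1620.

1620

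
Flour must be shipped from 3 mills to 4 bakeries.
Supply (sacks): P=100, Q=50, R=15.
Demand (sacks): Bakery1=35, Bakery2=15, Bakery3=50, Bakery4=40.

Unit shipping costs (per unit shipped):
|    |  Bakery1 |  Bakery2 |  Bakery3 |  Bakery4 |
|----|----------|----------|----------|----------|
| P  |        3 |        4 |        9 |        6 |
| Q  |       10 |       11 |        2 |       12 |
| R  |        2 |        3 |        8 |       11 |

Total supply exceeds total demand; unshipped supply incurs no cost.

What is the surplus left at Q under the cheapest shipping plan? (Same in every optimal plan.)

An optimal plan:
  P to Bakery1: 20 × 3 = 60
  P to Bakery2: 15 × 4 = 60
  P to Bakery4: 40 × 6 = 240
  Q to Bakery3: 50 × 2 = 100
  R to Bakery1: 15 × 2 = 30
Total cost = 490.
Q ships 50 of its 50, leaving 0.

0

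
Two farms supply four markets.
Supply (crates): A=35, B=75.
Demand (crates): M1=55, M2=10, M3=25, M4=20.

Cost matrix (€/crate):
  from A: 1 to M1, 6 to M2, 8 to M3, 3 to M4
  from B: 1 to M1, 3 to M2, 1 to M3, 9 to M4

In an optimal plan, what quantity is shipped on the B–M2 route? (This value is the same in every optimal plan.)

Solving gives:
  A to M1: 15 × €1 = €15
  A to M4: 20 × €3 = €60
  B to M1: 40 × €1 = €40
  B to M2: 10 × €3 = €30
  B to M3: 25 × €1 = €25
Total cost = €170.
So B→M2 carries 10 crates.

10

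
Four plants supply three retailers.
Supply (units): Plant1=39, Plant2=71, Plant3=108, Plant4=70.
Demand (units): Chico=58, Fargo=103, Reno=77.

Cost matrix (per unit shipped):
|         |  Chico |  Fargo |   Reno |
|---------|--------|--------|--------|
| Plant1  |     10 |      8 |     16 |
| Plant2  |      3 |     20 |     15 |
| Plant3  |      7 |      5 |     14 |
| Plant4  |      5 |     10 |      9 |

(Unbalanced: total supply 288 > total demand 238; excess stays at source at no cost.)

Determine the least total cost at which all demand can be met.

A cheapest plan:
  Plant2→Chico: 58 × 3 = 174
  Plant2→Reno: 2 × 15 = 30
  Plant3→Fargo: 103 × 5 = 515
  Plant3→Reno: 5 × 14 = 70
  Plant4→Reno: 70 × 9 = 630
Total = 174 + 30 + 515 + 70 + 630 = 1419.

1419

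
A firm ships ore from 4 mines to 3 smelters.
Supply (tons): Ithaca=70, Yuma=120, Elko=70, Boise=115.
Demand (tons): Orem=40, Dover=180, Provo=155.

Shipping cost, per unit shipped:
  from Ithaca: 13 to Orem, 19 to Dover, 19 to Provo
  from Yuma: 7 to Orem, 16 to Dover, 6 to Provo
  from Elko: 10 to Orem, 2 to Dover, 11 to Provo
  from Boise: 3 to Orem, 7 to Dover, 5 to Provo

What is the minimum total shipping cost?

2685

One minimum-cost allocation:
  Ithaca→Orem: 40 tons
  Ithaca→Dover: 30 tons
  Yuma→Provo: 120 tons
  Elko→Dover: 70 tons
  Boise→Dover: 80 tons
  Boise→Provo: 35 tons
Total cost = 2685.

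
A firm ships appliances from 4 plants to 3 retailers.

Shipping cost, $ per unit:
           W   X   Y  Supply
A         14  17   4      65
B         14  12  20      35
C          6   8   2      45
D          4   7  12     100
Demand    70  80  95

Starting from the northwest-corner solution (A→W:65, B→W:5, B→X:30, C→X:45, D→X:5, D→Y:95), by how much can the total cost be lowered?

1525

Current plan cost = 65·14 + 5·14 + 30·12 + 45·8 + 5·7 + 95·12 = $2875.
Optimal plan:
  A→Y: 65 units
  B→X: 35 units
  C→X: 15 units
  C→Y: 30 units
  D→W: 70 units
  D→X: 30 units
Optimal cost = $1350.
Saving = 2875 − 1350 = $1525.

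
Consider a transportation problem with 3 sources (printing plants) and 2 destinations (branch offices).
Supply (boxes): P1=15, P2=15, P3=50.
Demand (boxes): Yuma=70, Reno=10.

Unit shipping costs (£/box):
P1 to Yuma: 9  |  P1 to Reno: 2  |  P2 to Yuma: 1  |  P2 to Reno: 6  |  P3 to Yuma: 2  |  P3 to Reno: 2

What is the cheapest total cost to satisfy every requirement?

180

An optimal shipping plan:
  P1→Yuma: 5 × £9 = £45
  P1→Reno: 10 × £2 = £20
  P2→Yuma: 15 × £1 = £15
  P3→Yuma: 50 × £2 = £100
Total = 45 + 20 + 15 + 100 = £180.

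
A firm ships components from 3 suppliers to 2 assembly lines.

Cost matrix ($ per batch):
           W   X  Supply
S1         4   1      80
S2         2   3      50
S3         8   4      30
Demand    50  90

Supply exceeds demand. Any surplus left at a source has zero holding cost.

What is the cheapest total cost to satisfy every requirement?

220

A cheapest plan:
  S1→X: 80 × $1 = $80
  S2→W: 50 × $2 = $100
  S3→X: 10 × $4 = $40
Total = 80 + 100 + 40 = $220.
(Supply check: S1 ships 80; S2 ships 50; S3 ships 10.)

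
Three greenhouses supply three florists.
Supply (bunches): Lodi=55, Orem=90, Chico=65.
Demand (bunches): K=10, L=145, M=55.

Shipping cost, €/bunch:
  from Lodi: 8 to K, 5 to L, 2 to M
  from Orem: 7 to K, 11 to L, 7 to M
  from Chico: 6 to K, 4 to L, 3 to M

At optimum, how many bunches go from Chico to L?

65

The minimum-cost plan:
  Lodi→L: 55 × €5 = €275
  Orem→K: 10 × €7 = €70
  Orem→L: 25 × €11 = €275
  Orem→M: 55 × €7 = €385
  Chico→L: 65 × €4 = €260
Total cost = €1265.
So Chico→L carries 65 bunches.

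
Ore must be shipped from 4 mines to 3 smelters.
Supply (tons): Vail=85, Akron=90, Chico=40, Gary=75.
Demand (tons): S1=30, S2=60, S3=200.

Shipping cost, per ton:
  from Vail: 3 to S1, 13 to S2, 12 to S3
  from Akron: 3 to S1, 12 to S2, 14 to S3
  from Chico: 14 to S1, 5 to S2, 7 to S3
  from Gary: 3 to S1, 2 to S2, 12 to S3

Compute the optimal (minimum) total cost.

2530

One minimum-cost allocation:
  Vail–S3: 85 × 12 = 1020
  Akron–S1: 30 × 3 = 90
  Akron–S3: 60 × 14 = 840
  Chico–S3: 40 × 7 = 280
  Gary–S2: 60 × 2 = 120
  Gary–S3: 15 × 12 = 180
Total = 1020 + 90 + 840 + 280 + 120 + 180 = 2530.
(Supply check: Vail ships 85; Akron ships 90; Chico ships 40; Gary ships 75.)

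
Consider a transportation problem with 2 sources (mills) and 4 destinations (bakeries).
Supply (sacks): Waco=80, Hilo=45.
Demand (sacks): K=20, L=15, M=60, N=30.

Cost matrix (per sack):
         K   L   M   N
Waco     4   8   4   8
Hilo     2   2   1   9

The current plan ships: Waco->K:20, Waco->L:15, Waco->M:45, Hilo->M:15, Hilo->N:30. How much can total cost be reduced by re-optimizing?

Current plan cost = 20·4 + 15·8 + 45·4 + 15·1 + 30·9 = 665.
Optimal plan:
  Waco–K: 20 × 4 = 80
  Waco–M: 30 × 4 = 120
  Waco–N: 30 × 8 = 240
  Hilo–L: 15 × 2 = 30
  Hilo–M: 30 × 1 = 30
Optimal cost = 500.
Saving = 665 − 500 = 165.

165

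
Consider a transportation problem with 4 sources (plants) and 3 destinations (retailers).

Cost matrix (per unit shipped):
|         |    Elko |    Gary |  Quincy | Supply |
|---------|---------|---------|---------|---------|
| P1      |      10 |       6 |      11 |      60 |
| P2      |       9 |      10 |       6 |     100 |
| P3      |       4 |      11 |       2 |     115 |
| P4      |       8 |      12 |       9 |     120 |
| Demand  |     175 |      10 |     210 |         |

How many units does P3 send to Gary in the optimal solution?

The minimum-cost plan:
  P1->Elko: 50 units
  P1->Gary: 10 units
  P2->Quincy: 100 units
  P3->Elko: 5 units
  P3->Quincy: 110 units
  P4->Elko: 120 units
Total cost = 2360.
The route P3→Gary is not used.

0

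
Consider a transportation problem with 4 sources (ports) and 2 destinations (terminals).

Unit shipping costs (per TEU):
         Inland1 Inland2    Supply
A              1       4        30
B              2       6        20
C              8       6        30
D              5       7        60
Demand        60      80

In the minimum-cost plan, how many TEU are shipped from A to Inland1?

The minimum-cost plan:
  A to Inland1: 30 × 1 = 30
  B to Inland1: 20 × 2 = 40
  C to Inland2: 30 × 6 = 180
  D to Inland1: 10 × 5 = 50
  D to Inland2: 50 × 7 = 350
Total cost = 650.
So A→Inland1 carries 30 TEU.

30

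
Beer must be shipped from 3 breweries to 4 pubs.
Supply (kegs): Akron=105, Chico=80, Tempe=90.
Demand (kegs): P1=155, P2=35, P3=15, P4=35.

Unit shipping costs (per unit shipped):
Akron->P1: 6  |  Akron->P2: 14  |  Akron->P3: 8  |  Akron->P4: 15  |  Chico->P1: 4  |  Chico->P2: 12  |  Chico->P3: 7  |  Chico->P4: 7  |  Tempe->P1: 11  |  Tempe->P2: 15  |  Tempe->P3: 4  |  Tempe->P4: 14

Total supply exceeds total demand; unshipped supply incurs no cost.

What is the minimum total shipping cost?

1695

One minimum-cost allocation:
  Akron->P1: 105 × 6 = 630
  Chico->P1: 50 × 4 = 200
  Chico->P4: 30 × 7 = 210
  Tempe->P2: 35 × 15 = 525
  Tempe->P3: 15 × 4 = 60
  Tempe->P4: 5 × 14 = 70
Total = 630 + 200 + 210 + 525 + 60 + 70 = 1695.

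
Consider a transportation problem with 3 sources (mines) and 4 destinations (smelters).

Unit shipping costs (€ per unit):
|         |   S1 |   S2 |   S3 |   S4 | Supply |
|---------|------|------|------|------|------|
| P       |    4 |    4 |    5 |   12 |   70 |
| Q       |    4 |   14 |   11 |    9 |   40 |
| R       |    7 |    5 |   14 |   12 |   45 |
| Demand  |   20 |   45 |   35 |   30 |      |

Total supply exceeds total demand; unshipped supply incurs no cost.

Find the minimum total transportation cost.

Optimal allocation:
  P to S1: 10 × €4 = €40
  P to S2: 25 × €4 = €100
  P to S3: 35 × €5 = €175
  Q to S1: 10 × €4 = €40
  Q to S4: 30 × €9 = €270
  R to S2: 20 × €5 = €100
Total = 40 + 100 + 175 + 40 + 270 + 100 = €725.
(Supply check: P ships 70; Q ships 40; R ships 20.)

725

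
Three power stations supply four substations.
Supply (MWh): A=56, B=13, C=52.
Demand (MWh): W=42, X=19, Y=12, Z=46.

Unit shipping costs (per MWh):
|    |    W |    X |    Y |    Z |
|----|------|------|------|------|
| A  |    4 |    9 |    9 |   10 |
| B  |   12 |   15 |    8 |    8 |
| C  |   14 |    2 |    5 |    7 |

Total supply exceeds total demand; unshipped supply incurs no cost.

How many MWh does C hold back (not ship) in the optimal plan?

0

Minimum-cost shipments:
  A to W: 42 × 4 = 168
  A to Z: 12 × 10 = 120
  B to Z: 13 × 8 = 104
  C to X: 19 × 2 = 38
  C to Y: 12 × 5 = 60
  C to Z: 21 × 7 = 147
Total cost = 637.
C ships 52 of its 52, leaving 0.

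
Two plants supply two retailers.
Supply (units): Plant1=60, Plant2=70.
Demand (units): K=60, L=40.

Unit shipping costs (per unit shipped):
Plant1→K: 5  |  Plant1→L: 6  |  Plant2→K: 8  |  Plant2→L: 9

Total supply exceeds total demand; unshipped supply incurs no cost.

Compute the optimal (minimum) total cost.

660

Optimal allocation:
  Plant1→K: 60 × 5 = 300
  Plant2→L: 40 × 9 = 360
Total = 300 + 360 = 660.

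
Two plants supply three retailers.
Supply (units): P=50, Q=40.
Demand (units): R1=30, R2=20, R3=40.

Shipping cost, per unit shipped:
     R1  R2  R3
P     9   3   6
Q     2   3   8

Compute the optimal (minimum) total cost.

A cheapest plan:
  P to R2: 10 × 3 = 30
  P to R3: 40 × 6 = 240
  Q to R1: 30 × 2 = 60
  Q to R2: 10 × 3 = 30
Total = 30 + 240 + 60 + 30 = 360.
(Supply check: P ships 50; Q ships 40.)

360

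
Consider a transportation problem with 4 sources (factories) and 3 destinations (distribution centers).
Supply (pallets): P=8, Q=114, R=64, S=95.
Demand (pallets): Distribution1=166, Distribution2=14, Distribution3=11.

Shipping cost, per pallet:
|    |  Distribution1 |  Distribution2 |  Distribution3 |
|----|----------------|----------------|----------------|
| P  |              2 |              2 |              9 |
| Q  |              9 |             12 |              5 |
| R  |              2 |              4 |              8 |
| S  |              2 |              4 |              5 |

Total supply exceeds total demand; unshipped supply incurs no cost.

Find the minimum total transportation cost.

Optimal allocation:
  P–Distribution2: 8 × 2 = 16
  Q–Distribution1: 13 × 9 = 117
  Q–Distribution3: 11 × 5 = 55
  R–Distribution1: 64 × 2 = 128
  S–Distribution1: 89 × 2 = 178
  S–Distribution2: 6 × 4 = 24
Total = 16 + 117 + 55 + 128 + 178 + 24 = 518.

518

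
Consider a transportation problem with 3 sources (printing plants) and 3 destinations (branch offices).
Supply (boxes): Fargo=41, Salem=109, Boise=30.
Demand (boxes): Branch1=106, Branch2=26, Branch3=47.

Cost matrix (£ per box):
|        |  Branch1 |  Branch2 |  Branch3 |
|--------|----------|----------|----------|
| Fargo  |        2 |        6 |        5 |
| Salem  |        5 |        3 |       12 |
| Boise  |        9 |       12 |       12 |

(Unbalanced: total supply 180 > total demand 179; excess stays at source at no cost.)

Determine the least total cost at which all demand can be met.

977

A cheapest plan:
  Fargo→Branch3: 41 × £5 = £205
  Salem→Branch1: 83 × £5 = £415
  Salem→Branch2: 26 × £3 = £78
  Boise→Branch1: 23 × £9 = £207
  Boise→Branch3: 6 × £12 = £72
Total = 205 + 415 + 78 + 207 + 72 = £977.
(Supply check: Fargo ships 41; Salem ships 109; Boise ships 29.)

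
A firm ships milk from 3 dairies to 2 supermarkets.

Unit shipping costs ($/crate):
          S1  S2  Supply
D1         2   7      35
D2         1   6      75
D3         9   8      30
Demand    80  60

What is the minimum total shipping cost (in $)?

An optimal shipping plan:
  D1 to S1: 35 × $2 = $70
  D2 to S1: 45 × $1 = $45
  D2 to S2: 30 × $6 = $180
  D3 to S2: 30 × $8 = $240
Total = 70 + 45 + 180 + 240 = $535.
(Supply check: D1 ships 35; D2 ships 75; D3 ships 30.)

535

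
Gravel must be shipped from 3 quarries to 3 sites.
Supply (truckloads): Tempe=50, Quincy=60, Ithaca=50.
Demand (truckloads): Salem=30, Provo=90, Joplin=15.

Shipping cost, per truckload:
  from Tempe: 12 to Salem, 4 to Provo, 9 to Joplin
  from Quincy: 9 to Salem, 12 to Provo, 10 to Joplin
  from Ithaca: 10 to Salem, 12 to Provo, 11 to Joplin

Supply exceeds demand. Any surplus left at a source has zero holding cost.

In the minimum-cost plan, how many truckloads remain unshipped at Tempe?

An optimal plan:
  Tempe to Provo: 50 truckloads
  Quincy to Salem: 30 truckloads
  Quincy to Provo: 15 truckloads
  Quincy to Joplin: 15 truckloads
  Ithaca to Provo: 25 truckloads
Total cost = 1100.
Tempe ships 50 of its 50, leaving 0.

0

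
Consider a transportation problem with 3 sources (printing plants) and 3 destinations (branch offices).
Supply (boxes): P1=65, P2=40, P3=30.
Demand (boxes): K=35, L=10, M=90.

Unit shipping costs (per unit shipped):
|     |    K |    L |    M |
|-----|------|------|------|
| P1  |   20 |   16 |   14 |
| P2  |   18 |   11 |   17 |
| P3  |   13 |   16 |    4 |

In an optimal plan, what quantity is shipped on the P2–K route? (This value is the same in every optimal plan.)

30

Optimal shipments:
  P1 to K: 5 × 20 = 100
  P1 to M: 60 × 14 = 840
  P2 to K: 30 × 18 = 540
  P2 to L: 10 × 11 = 110
  P3 to M: 30 × 4 = 120
Total cost = 1710.
So P2→K carries 30 boxes.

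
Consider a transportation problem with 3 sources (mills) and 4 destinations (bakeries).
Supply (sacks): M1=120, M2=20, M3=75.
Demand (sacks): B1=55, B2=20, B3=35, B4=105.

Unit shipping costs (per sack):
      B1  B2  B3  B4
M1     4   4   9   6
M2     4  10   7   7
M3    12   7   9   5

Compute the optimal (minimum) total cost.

1130

Optimal allocation:
  M1–B1: 55 × 4 = 220
  M1–B2: 20 × 4 = 80
  M1–B3: 15 × 9 = 135
  M1–B4: 30 × 6 = 180
  M2–B3: 20 × 7 = 140
  M3–B4: 75 × 5 = 375
Total = 220 + 80 + 135 + 180 + 140 + 375 = 1130.
(Supply check: M1 ships 120; M2 ships 20; M3 ships 75.)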